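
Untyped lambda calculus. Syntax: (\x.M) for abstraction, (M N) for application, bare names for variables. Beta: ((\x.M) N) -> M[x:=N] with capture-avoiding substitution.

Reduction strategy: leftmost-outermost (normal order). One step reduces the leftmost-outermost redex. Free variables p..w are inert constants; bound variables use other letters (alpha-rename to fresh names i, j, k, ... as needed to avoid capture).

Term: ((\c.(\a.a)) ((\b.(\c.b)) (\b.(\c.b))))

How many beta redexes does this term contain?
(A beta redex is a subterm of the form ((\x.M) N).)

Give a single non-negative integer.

Answer: 2

Derivation:
Term: ((\c.(\a.a)) ((\b.(\c.b)) (\b.(\c.b))))
  Redex: ((\c.(\a.a)) ((\b.(\c.b)) (\b.(\c.b))))
  Redex: ((\b.(\c.b)) (\b.(\c.b)))
Total redexes: 2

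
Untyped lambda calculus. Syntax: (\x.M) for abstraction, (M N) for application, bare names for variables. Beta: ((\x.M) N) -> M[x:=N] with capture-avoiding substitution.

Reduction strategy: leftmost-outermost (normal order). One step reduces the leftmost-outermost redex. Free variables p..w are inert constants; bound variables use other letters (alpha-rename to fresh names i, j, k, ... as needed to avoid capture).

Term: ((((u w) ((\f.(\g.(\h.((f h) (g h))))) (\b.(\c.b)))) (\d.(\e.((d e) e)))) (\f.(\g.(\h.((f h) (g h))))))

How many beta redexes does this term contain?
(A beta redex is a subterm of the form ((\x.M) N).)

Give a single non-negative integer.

Term: ((((u w) ((\f.(\g.(\h.((f h) (g h))))) (\b.(\c.b)))) (\d.(\e.((d e) e)))) (\f.(\g.(\h.((f h) (g h))))))
  Redex: ((\f.(\g.(\h.((f h) (g h))))) (\b.(\c.b)))
Total redexes: 1

Answer: 1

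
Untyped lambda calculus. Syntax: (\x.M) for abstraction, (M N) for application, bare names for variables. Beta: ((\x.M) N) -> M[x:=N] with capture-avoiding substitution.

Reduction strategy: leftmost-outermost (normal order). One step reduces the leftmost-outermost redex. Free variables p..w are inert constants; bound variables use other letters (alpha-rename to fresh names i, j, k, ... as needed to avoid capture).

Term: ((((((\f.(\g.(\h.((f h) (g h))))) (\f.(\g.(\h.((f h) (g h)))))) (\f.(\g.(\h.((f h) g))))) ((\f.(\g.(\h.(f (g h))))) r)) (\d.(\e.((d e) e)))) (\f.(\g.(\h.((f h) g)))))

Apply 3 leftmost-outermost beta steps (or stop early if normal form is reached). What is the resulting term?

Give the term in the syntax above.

Answer: (((((\f.(\g.(\h.((f h) (g h))))) ((\f.(\g.(\h.(f (g h))))) r)) ((\f.(\g.(\h.((f h) g)))) ((\f.(\g.(\h.(f (g h))))) r))) (\d.(\e.((d e) e)))) (\f.(\g.(\h.((f h) g)))))

Derivation:
Step 0: ((((((\f.(\g.(\h.((f h) (g h))))) (\f.(\g.(\h.((f h) (g h)))))) (\f.(\g.(\h.((f h) g))))) ((\f.(\g.(\h.(f (g h))))) r)) (\d.(\e.((d e) e)))) (\f.(\g.(\h.((f h) g)))))
Step 1: (((((\g.(\h.(((\f.(\g.(\h.((f h) (g h))))) h) (g h)))) (\f.(\g.(\h.((f h) g))))) ((\f.(\g.(\h.(f (g h))))) r)) (\d.(\e.((d e) e)))) (\f.(\g.(\h.((f h) g)))))
Step 2: ((((\h.(((\f.(\g.(\h.((f h) (g h))))) h) ((\f.(\g.(\h.((f h) g)))) h))) ((\f.(\g.(\h.(f (g h))))) r)) (\d.(\e.((d e) e)))) (\f.(\g.(\h.((f h) g)))))
Step 3: (((((\f.(\g.(\h.((f h) (g h))))) ((\f.(\g.(\h.(f (g h))))) r)) ((\f.(\g.(\h.((f h) g)))) ((\f.(\g.(\h.(f (g h))))) r))) (\d.(\e.((d e) e)))) (\f.(\g.(\h.((f h) g)))))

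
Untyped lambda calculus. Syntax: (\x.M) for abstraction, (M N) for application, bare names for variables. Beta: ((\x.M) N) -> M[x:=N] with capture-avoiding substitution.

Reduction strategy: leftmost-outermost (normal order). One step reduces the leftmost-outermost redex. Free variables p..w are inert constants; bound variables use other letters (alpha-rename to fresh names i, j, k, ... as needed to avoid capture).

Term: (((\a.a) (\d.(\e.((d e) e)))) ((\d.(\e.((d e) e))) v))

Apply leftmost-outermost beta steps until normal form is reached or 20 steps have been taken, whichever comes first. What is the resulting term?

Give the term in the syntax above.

Answer: (\e.(((v e) e) e))

Derivation:
Step 0: (((\a.a) (\d.(\e.((d e) e)))) ((\d.(\e.((d e) e))) v))
Step 1: ((\d.(\e.((d e) e))) ((\d.(\e.((d e) e))) v))
Step 2: (\e.((((\d.(\e.((d e) e))) v) e) e))
Step 3: (\e.(((\e.((v e) e)) e) e))
Step 4: (\e.(((v e) e) e))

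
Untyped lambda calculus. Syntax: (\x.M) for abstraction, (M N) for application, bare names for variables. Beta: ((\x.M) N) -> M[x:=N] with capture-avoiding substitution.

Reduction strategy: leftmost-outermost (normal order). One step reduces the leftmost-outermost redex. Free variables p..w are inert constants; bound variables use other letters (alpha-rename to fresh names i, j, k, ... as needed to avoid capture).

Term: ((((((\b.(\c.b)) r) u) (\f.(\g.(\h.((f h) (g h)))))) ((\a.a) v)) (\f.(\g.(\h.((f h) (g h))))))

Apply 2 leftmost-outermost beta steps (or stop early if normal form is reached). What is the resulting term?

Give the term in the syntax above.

Step 0: ((((((\b.(\c.b)) r) u) (\f.(\g.(\h.((f h) (g h)))))) ((\a.a) v)) (\f.(\g.(\h.((f h) (g h))))))
Step 1: (((((\c.r) u) (\f.(\g.(\h.((f h) (g h)))))) ((\a.a) v)) (\f.(\g.(\h.((f h) (g h))))))
Step 2: (((r (\f.(\g.(\h.((f h) (g h)))))) ((\a.a) v)) (\f.(\g.(\h.((f h) (g h))))))

Answer: (((r (\f.(\g.(\h.((f h) (g h)))))) ((\a.a) v)) (\f.(\g.(\h.((f h) (g h))))))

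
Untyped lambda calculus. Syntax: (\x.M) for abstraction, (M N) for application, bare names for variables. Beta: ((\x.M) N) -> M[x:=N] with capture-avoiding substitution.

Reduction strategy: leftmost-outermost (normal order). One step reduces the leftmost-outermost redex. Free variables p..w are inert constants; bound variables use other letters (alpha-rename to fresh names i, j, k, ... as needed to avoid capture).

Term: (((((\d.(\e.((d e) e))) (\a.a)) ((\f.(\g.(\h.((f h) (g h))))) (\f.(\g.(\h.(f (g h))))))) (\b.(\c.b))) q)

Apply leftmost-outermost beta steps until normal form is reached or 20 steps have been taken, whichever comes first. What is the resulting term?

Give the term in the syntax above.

Step 0: (((((\d.(\e.((d e) e))) (\a.a)) ((\f.(\g.(\h.((f h) (g h))))) (\f.(\g.(\h.(f (g h))))))) (\b.(\c.b))) q)
Step 1: ((((\e.(((\a.a) e) e)) ((\f.(\g.(\h.((f h) (g h))))) (\f.(\g.(\h.(f (g h))))))) (\b.(\c.b))) q)
Step 2: (((((\a.a) ((\f.(\g.(\h.((f h) (g h))))) (\f.(\g.(\h.(f (g h))))))) ((\f.(\g.(\h.((f h) (g h))))) (\f.(\g.(\h.(f (g h))))))) (\b.(\c.b))) q)
Step 3: (((((\f.(\g.(\h.((f h) (g h))))) (\f.(\g.(\h.(f (g h)))))) ((\f.(\g.(\h.((f h) (g h))))) (\f.(\g.(\h.(f (g h))))))) (\b.(\c.b))) q)
Step 4: ((((\g.(\h.(((\f.(\g.(\h.(f (g h))))) h) (g h)))) ((\f.(\g.(\h.((f h) (g h))))) (\f.(\g.(\h.(f (g h))))))) (\b.(\c.b))) q)
Step 5: (((\h.(((\f.(\g.(\h.(f (g h))))) h) (((\f.(\g.(\h.((f h) (g h))))) (\f.(\g.(\h.(f (g h)))))) h))) (\b.(\c.b))) q)
Step 6: ((((\f.(\g.(\h.(f (g h))))) (\b.(\c.b))) (((\f.(\g.(\h.((f h) (g h))))) (\f.(\g.(\h.(f (g h)))))) (\b.(\c.b)))) q)
Step 7: (((\g.(\h.((\b.(\c.b)) (g h)))) (((\f.(\g.(\h.((f h) (g h))))) (\f.(\g.(\h.(f (g h)))))) (\b.(\c.b)))) q)
Step 8: ((\h.((\b.(\c.b)) ((((\f.(\g.(\h.((f h) (g h))))) (\f.(\g.(\h.(f (g h)))))) (\b.(\c.b))) h))) q)
Step 9: ((\b.(\c.b)) ((((\f.(\g.(\h.((f h) (g h))))) (\f.(\g.(\h.(f (g h)))))) (\b.(\c.b))) q))
Step 10: (\c.((((\f.(\g.(\h.((f h) (g h))))) (\f.(\g.(\h.(f (g h)))))) (\b.(\c.b))) q))
Step 11: (\c.(((\g.(\h.(((\f.(\g.(\h.(f (g h))))) h) (g h)))) (\b.(\c.b))) q))
Step 12: (\c.((\h.(((\f.(\g.(\h.(f (g h))))) h) ((\b.(\c.b)) h))) q))
Step 13: (\c.(((\f.(\g.(\h.(f (g h))))) q) ((\b.(\c.b)) q)))
Step 14: (\c.((\g.(\h.(q (g h)))) ((\b.(\c.b)) q)))
Step 15: (\c.(\h.(q (((\b.(\c.b)) q) h))))
Step 16: (\c.(\h.(q ((\c.q) h))))
Step 17: (\c.(\h.(q q)))

Answer: (\c.(\h.(q q)))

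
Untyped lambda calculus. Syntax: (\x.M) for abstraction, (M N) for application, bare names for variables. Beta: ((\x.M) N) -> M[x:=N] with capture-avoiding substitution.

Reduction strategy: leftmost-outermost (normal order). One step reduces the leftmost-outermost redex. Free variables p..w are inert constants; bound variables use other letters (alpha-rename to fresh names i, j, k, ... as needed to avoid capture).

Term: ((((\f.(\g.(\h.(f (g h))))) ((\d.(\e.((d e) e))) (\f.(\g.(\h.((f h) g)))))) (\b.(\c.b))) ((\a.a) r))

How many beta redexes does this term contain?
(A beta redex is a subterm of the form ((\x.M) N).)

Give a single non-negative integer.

Answer: 3

Derivation:
Term: ((((\f.(\g.(\h.(f (g h))))) ((\d.(\e.((d e) e))) (\f.(\g.(\h.((f h) g)))))) (\b.(\c.b))) ((\a.a) r))
  Redex: ((\f.(\g.(\h.(f (g h))))) ((\d.(\e.((d e) e))) (\f.(\g.(\h.((f h) g))))))
  Redex: ((\d.(\e.((d e) e))) (\f.(\g.(\h.((f h) g)))))
  Redex: ((\a.a) r)
Total redexes: 3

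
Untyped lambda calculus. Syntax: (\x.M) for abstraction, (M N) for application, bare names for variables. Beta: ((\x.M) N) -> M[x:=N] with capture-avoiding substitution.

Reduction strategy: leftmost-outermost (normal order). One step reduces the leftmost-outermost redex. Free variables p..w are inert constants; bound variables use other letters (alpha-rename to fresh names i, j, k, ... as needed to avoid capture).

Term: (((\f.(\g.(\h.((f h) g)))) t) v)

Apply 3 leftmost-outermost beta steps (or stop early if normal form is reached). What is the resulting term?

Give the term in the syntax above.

Answer: (\h.((t h) v))

Derivation:
Step 0: (((\f.(\g.(\h.((f h) g)))) t) v)
Step 1: ((\g.(\h.((t h) g))) v)
Step 2: (\h.((t h) v))
Step 3: (normal form reached)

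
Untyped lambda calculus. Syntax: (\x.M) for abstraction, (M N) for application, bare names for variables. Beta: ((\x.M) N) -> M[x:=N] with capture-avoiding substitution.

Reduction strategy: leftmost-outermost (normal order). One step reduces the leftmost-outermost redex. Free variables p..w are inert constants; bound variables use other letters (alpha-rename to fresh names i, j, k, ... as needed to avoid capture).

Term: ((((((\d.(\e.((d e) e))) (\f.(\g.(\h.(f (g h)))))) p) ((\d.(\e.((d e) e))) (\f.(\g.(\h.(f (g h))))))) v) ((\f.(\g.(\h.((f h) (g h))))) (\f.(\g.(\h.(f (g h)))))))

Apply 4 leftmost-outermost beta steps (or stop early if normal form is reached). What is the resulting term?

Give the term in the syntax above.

Answer: ((((\h.(p (p h))) ((\d.(\e.((d e) e))) (\f.(\g.(\h.(f (g h))))))) v) ((\f.(\g.(\h.((f h) (g h))))) (\f.(\g.(\h.(f (g h)))))))

Derivation:
Step 0: ((((((\d.(\e.((d e) e))) (\f.(\g.(\h.(f (g h)))))) p) ((\d.(\e.((d e) e))) (\f.(\g.(\h.(f (g h))))))) v) ((\f.(\g.(\h.((f h) (g h))))) (\f.(\g.(\h.(f (g h)))))))
Step 1: (((((\e.(((\f.(\g.(\h.(f (g h))))) e) e)) p) ((\d.(\e.((d e) e))) (\f.(\g.(\h.(f (g h))))))) v) ((\f.(\g.(\h.((f h) (g h))))) (\f.(\g.(\h.(f (g h)))))))
Step 2: ((((((\f.(\g.(\h.(f (g h))))) p) p) ((\d.(\e.((d e) e))) (\f.(\g.(\h.(f (g h))))))) v) ((\f.(\g.(\h.((f h) (g h))))) (\f.(\g.(\h.(f (g h)))))))
Step 3: (((((\g.(\h.(p (g h)))) p) ((\d.(\e.((d e) e))) (\f.(\g.(\h.(f (g h))))))) v) ((\f.(\g.(\h.((f h) (g h))))) (\f.(\g.(\h.(f (g h)))))))
Step 4: ((((\h.(p (p h))) ((\d.(\e.((d e) e))) (\f.(\g.(\h.(f (g h))))))) v) ((\f.(\g.(\h.((f h) (g h))))) (\f.(\g.(\h.(f (g h)))))))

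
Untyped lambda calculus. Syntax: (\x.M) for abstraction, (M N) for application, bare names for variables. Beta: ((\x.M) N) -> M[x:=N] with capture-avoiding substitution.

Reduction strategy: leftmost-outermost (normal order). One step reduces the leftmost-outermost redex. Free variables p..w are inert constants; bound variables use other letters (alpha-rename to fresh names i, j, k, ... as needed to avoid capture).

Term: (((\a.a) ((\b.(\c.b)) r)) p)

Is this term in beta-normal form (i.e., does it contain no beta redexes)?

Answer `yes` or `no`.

Term: (((\a.a) ((\b.(\c.b)) r)) p)
Found 2 beta redex(es).

Answer: no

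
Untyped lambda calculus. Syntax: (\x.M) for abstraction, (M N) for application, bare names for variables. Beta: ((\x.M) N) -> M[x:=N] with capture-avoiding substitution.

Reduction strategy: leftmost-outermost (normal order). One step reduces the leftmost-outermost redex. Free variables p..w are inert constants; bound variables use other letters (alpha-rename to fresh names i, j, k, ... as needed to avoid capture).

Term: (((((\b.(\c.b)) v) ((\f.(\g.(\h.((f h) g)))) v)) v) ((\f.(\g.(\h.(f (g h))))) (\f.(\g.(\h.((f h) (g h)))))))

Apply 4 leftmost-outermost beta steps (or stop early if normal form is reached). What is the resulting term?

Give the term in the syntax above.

Answer: ((v v) (\g.(\h.(\i.(\j.(((g h) j) (i j)))))))

Derivation:
Step 0: (((((\b.(\c.b)) v) ((\f.(\g.(\h.((f h) g)))) v)) v) ((\f.(\g.(\h.(f (g h))))) (\f.(\g.(\h.((f h) (g h)))))))
Step 1: ((((\c.v) ((\f.(\g.(\h.((f h) g)))) v)) v) ((\f.(\g.(\h.(f (g h))))) (\f.(\g.(\h.((f h) (g h)))))))
Step 2: ((v v) ((\f.(\g.(\h.(f (g h))))) (\f.(\g.(\h.((f h) (g h)))))))
Step 3: ((v v) (\g.(\h.((\f.(\g.(\h.((f h) (g h))))) (g h)))))
Step 4: ((v v) (\g.(\h.(\i.(\j.(((g h) j) (i j)))))))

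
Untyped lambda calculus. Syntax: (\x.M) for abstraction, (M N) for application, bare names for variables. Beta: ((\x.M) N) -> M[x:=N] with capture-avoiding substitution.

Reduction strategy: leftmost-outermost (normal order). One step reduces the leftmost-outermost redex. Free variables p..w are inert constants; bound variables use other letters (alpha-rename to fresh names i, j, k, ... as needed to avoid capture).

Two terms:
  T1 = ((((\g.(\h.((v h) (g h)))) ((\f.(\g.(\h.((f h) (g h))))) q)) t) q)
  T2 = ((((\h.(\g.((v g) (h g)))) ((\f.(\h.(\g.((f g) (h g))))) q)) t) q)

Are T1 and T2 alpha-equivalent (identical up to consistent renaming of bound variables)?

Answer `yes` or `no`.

Term 1: ((((\g.(\h.((v h) (g h)))) ((\f.(\g.(\h.((f h) (g h))))) q)) t) q)
Term 2: ((((\h.(\g.((v g) (h g)))) ((\f.(\h.(\g.((f g) (h g))))) q)) t) q)
Alpha-equivalence: compare structure up to binder renaming.
Result: True

Answer: yes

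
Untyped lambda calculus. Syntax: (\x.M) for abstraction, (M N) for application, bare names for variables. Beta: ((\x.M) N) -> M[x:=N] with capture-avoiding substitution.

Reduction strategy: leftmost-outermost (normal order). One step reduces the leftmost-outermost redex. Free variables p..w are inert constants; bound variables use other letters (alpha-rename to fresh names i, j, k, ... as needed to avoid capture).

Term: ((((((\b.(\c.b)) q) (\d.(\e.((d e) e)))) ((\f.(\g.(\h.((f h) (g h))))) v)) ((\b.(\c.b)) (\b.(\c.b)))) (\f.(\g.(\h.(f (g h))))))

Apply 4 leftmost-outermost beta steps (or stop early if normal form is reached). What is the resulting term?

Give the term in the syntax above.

Step 0: ((((((\b.(\c.b)) q) (\d.(\e.((d e) e)))) ((\f.(\g.(\h.((f h) (g h))))) v)) ((\b.(\c.b)) (\b.(\c.b)))) (\f.(\g.(\h.(f (g h))))))
Step 1: (((((\c.q) (\d.(\e.((d e) e)))) ((\f.(\g.(\h.((f h) (g h))))) v)) ((\b.(\c.b)) (\b.(\c.b)))) (\f.(\g.(\h.(f (g h))))))
Step 2: (((q ((\f.(\g.(\h.((f h) (g h))))) v)) ((\b.(\c.b)) (\b.(\c.b)))) (\f.(\g.(\h.(f (g h))))))
Step 3: (((q (\g.(\h.((v h) (g h))))) ((\b.(\c.b)) (\b.(\c.b)))) (\f.(\g.(\h.(f (g h))))))
Step 4: (((q (\g.(\h.((v h) (g h))))) (\c.(\b.(\c.b)))) (\f.(\g.(\h.(f (g h))))))

Answer: (((q (\g.(\h.((v h) (g h))))) (\c.(\b.(\c.b)))) (\f.(\g.(\h.(f (g h))))))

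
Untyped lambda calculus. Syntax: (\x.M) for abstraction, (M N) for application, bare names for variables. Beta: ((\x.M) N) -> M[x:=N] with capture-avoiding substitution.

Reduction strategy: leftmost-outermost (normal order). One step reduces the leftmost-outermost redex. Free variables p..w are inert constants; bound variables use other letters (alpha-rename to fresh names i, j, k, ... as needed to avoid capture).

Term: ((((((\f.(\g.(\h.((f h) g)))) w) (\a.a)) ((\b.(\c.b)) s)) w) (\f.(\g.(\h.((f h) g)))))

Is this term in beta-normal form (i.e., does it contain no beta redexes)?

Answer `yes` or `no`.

Term: ((((((\f.(\g.(\h.((f h) g)))) w) (\a.a)) ((\b.(\c.b)) s)) w) (\f.(\g.(\h.((f h) g)))))
Found 2 beta redex(es).

Answer: no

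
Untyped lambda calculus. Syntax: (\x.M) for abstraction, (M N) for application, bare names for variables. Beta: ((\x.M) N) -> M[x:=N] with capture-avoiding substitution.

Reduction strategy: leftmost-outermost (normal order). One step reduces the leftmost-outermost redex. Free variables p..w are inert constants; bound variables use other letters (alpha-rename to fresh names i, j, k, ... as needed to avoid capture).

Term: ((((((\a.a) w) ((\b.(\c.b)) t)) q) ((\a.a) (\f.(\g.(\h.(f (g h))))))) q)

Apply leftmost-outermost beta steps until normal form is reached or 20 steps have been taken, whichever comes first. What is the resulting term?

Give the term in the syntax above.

Step 0: ((((((\a.a) w) ((\b.(\c.b)) t)) q) ((\a.a) (\f.(\g.(\h.(f (g h))))))) q)
Step 1: ((((w ((\b.(\c.b)) t)) q) ((\a.a) (\f.(\g.(\h.(f (g h))))))) q)
Step 2: ((((w (\c.t)) q) ((\a.a) (\f.(\g.(\h.(f (g h))))))) q)
Step 3: ((((w (\c.t)) q) (\f.(\g.(\h.(f (g h)))))) q)

Answer: ((((w (\c.t)) q) (\f.(\g.(\h.(f (g h)))))) q)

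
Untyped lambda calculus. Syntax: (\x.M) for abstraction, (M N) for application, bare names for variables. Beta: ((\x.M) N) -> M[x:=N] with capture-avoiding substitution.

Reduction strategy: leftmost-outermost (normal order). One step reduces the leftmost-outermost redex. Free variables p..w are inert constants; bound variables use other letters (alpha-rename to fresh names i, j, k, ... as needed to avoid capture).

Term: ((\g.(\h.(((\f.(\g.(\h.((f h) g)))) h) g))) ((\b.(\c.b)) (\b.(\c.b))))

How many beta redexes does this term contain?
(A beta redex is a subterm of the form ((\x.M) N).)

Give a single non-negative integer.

Answer: 3

Derivation:
Term: ((\g.(\h.(((\f.(\g.(\h.((f h) g)))) h) g))) ((\b.(\c.b)) (\b.(\c.b))))
  Redex: ((\g.(\h.(((\f.(\g.(\h.((f h) g)))) h) g))) ((\b.(\c.b)) (\b.(\c.b))))
  Redex: ((\f.(\g.(\h.((f h) g)))) h)
  Redex: ((\b.(\c.b)) (\b.(\c.b)))
Total redexes: 3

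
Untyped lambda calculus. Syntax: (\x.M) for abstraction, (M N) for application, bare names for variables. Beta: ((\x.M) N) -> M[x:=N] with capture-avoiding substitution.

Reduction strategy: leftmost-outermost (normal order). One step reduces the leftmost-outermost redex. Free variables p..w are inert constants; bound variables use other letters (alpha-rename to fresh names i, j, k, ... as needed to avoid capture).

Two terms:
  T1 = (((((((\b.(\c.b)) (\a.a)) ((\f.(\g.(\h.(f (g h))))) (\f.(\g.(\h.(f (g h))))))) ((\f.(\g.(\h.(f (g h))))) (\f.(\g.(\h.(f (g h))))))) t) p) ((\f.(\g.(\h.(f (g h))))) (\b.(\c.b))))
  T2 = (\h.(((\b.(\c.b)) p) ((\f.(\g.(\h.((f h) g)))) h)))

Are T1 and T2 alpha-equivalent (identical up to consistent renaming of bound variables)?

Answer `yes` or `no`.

Term 1: (((((((\b.(\c.b)) (\a.a)) ((\f.(\g.(\h.(f (g h))))) (\f.(\g.(\h.(f (g h))))))) ((\f.(\g.(\h.(f (g h))))) (\f.(\g.(\h.(f (g h))))))) t) p) ((\f.(\g.(\h.(f (g h))))) (\b.(\c.b))))
Term 2: (\h.(((\b.(\c.b)) p) ((\f.(\g.(\h.((f h) g)))) h)))
Alpha-equivalence: compare structure up to binder renaming.
Result: False

Answer: no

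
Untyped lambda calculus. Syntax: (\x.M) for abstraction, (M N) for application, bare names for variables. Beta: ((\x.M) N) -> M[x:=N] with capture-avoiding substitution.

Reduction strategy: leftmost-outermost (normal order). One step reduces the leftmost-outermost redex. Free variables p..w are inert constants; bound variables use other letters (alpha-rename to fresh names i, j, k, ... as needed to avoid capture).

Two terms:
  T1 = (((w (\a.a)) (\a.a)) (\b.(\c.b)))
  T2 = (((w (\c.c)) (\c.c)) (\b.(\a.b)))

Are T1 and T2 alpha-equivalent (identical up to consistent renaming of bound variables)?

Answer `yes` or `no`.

Answer: yes

Derivation:
Term 1: (((w (\a.a)) (\a.a)) (\b.(\c.b)))
Term 2: (((w (\c.c)) (\c.c)) (\b.(\a.b)))
Alpha-equivalence: compare structure up to binder renaming.
Result: True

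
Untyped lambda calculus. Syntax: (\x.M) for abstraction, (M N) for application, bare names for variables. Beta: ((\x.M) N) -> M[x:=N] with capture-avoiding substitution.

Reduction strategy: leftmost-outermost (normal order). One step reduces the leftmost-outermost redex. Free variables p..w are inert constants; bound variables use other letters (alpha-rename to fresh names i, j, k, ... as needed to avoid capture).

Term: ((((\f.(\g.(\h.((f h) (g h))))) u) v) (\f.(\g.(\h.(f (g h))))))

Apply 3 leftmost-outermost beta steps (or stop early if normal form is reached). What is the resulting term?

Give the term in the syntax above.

Step 0: ((((\f.(\g.(\h.((f h) (g h))))) u) v) (\f.(\g.(\h.(f (g h))))))
Step 1: (((\g.(\h.((u h) (g h)))) v) (\f.(\g.(\h.(f (g h))))))
Step 2: ((\h.((u h) (v h))) (\f.(\g.(\h.(f (g h))))))
Step 3: ((u (\f.(\g.(\h.(f (g h)))))) (v (\f.(\g.(\h.(f (g h)))))))

Answer: ((u (\f.(\g.(\h.(f (g h)))))) (v (\f.(\g.(\h.(f (g h)))))))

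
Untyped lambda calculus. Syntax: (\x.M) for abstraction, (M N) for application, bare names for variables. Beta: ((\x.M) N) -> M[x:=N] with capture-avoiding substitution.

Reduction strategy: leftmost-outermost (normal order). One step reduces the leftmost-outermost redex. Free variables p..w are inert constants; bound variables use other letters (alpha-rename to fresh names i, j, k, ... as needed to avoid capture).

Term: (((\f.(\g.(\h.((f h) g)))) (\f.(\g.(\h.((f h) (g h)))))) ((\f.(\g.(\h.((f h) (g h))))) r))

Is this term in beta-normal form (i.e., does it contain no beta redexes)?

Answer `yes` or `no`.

Term: (((\f.(\g.(\h.((f h) g)))) (\f.(\g.(\h.((f h) (g h)))))) ((\f.(\g.(\h.((f h) (g h))))) r))
Found 2 beta redex(es).

Answer: no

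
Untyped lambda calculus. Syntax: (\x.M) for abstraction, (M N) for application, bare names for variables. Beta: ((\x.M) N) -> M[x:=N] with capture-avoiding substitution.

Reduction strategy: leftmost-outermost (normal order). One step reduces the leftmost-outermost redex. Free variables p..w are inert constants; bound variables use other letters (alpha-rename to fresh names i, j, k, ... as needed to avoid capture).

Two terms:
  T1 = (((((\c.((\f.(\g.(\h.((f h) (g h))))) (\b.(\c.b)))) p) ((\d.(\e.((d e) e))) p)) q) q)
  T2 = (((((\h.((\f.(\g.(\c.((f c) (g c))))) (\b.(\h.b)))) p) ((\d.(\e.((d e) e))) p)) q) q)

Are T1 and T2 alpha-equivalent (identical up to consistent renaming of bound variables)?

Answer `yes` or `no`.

Term 1: (((((\c.((\f.(\g.(\h.((f h) (g h))))) (\b.(\c.b)))) p) ((\d.(\e.((d e) e))) p)) q) q)
Term 2: (((((\h.((\f.(\g.(\c.((f c) (g c))))) (\b.(\h.b)))) p) ((\d.(\e.((d e) e))) p)) q) q)
Alpha-equivalence: compare structure up to binder renaming.
Result: True

Answer: yes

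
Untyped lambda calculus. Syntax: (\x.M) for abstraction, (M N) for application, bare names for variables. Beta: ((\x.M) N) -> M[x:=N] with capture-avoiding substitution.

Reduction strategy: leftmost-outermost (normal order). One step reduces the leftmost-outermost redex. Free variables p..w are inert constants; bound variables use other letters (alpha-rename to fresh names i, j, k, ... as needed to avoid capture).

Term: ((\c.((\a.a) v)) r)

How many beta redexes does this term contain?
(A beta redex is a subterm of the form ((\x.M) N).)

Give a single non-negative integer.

Term: ((\c.((\a.a) v)) r)
  Redex: ((\c.((\a.a) v)) r)
  Redex: ((\a.a) v)
Total redexes: 2

Answer: 2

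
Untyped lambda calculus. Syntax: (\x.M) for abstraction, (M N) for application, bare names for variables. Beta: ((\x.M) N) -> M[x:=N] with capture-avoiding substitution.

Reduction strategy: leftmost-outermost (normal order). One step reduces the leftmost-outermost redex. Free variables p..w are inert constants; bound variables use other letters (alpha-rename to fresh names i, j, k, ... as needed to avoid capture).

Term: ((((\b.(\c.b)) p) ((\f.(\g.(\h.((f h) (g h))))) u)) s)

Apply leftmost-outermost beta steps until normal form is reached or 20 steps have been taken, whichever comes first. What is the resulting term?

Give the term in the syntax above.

Answer: (p s)

Derivation:
Step 0: ((((\b.(\c.b)) p) ((\f.(\g.(\h.((f h) (g h))))) u)) s)
Step 1: (((\c.p) ((\f.(\g.(\h.((f h) (g h))))) u)) s)
Step 2: (p s)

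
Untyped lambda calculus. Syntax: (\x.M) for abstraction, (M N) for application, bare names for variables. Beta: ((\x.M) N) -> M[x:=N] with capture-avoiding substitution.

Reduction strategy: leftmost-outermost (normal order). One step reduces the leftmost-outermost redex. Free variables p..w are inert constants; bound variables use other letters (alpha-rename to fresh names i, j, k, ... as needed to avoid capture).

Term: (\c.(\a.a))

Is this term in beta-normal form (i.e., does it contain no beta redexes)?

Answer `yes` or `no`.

Term: (\c.(\a.a))
No beta redexes found.

Answer: yes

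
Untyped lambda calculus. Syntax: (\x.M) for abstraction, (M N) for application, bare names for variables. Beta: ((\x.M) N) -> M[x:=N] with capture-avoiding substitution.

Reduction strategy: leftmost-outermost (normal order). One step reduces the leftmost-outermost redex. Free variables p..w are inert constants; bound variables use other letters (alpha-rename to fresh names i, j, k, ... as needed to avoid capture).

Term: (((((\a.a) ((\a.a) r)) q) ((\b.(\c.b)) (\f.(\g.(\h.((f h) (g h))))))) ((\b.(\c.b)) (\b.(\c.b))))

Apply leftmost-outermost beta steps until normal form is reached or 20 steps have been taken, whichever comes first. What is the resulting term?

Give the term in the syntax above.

Step 0: (((((\a.a) ((\a.a) r)) q) ((\b.(\c.b)) (\f.(\g.(\h.((f h) (g h))))))) ((\b.(\c.b)) (\b.(\c.b))))
Step 1: (((((\a.a) r) q) ((\b.(\c.b)) (\f.(\g.(\h.((f h) (g h))))))) ((\b.(\c.b)) (\b.(\c.b))))
Step 2: (((r q) ((\b.(\c.b)) (\f.(\g.(\h.((f h) (g h))))))) ((\b.(\c.b)) (\b.(\c.b))))
Step 3: (((r q) (\c.(\f.(\g.(\h.((f h) (g h))))))) ((\b.(\c.b)) (\b.(\c.b))))
Step 4: (((r q) (\c.(\f.(\g.(\h.((f h) (g h))))))) (\c.(\b.(\c.b))))

Answer: (((r q) (\c.(\f.(\g.(\h.((f h) (g h))))))) (\c.(\b.(\c.b))))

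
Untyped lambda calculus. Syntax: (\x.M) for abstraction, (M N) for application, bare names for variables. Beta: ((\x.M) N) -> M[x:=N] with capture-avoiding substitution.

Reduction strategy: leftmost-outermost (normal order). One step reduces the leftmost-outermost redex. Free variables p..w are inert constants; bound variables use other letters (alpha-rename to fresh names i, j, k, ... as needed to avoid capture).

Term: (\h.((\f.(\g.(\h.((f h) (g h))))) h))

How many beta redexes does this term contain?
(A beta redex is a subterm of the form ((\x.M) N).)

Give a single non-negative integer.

Term: (\h.((\f.(\g.(\h.((f h) (g h))))) h))
  Redex: ((\f.(\g.(\h.((f h) (g h))))) h)
Total redexes: 1

Answer: 1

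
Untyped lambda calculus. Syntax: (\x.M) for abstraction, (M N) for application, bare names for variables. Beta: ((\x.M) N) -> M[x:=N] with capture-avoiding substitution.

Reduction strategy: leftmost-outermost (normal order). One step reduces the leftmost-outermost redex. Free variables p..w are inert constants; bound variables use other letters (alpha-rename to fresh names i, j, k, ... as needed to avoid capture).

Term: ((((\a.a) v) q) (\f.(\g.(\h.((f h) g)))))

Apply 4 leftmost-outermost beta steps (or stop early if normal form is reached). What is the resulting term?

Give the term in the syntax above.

Answer: ((v q) (\f.(\g.(\h.((f h) g)))))

Derivation:
Step 0: ((((\a.a) v) q) (\f.(\g.(\h.((f h) g)))))
Step 1: ((v q) (\f.(\g.(\h.((f h) g)))))
Step 2: (normal form reached)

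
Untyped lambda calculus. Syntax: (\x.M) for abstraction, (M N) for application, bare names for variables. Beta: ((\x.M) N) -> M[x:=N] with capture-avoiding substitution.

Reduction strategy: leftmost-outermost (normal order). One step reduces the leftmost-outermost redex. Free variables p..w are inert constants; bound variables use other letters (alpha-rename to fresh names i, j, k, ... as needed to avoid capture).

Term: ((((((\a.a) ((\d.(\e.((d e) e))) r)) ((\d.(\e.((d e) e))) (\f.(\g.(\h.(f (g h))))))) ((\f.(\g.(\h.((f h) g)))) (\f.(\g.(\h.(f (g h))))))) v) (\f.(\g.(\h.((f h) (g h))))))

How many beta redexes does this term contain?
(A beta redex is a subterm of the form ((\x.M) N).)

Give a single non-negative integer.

Answer: 4

Derivation:
Term: ((((((\a.a) ((\d.(\e.((d e) e))) r)) ((\d.(\e.((d e) e))) (\f.(\g.(\h.(f (g h))))))) ((\f.(\g.(\h.((f h) g)))) (\f.(\g.(\h.(f (g h))))))) v) (\f.(\g.(\h.((f h) (g h))))))
  Redex: ((\a.a) ((\d.(\e.((d e) e))) r))
  Redex: ((\d.(\e.((d e) e))) r)
  Redex: ((\d.(\e.((d e) e))) (\f.(\g.(\h.(f (g h))))))
  Redex: ((\f.(\g.(\h.((f h) g)))) (\f.(\g.(\h.(f (g h))))))
Total redexes: 4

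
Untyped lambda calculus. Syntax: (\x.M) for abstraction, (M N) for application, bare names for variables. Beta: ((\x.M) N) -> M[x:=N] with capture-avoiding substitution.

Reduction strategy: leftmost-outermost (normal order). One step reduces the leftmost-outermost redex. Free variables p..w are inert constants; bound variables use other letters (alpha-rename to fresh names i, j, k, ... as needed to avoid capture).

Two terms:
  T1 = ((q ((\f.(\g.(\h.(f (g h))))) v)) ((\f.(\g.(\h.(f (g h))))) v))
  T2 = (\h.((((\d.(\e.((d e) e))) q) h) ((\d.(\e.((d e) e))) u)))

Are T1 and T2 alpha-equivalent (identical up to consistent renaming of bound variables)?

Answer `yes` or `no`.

Answer: no

Derivation:
Term 1: ((q ((\f.(\g.(\h.(f (g h))))) v)) ((\f.(\g.(\h.(f (g h))))) v))
Term 2: (\h.((((\d.(\e.((d e) e))) q) h) ((\d.(\e.((d e) e))) u)))
Alpha-equivalence: compare structure up to binder renaming.
Result: False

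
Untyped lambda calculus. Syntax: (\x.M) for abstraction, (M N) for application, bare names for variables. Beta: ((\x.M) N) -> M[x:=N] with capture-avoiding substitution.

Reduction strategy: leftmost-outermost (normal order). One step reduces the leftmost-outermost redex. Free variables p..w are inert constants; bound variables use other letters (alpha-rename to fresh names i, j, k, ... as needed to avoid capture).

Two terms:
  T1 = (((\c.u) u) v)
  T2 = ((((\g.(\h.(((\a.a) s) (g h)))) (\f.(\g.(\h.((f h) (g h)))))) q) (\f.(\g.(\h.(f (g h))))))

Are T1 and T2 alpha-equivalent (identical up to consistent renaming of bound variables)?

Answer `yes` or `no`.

Answer: no

Derivation:
Term 1: (((\c.u) u) v)
Term 2: ((((\g.(\h.(((\a.a) s) (g h)))) (\f.(\g.(\h.((f h) (g h)))))) q) (\f.(\g.(\h.(f (g h))))))
Alpha-equivalence: compare structure up to binder renaming.
Result: False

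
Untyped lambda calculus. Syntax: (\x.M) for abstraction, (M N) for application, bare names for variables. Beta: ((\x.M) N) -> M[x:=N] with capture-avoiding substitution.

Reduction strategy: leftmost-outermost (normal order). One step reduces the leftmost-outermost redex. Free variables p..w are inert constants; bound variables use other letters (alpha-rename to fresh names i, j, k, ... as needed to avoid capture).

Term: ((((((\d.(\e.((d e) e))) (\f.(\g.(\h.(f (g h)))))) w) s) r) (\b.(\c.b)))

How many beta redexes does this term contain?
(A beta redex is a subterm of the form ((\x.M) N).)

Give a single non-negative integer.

Term: ((((((\d.(\e.((d e) e))) (\f.(\g.(\h.(f (g h)))))) w) s) r) (\b.(\c.b)))
  Redex: ((\d.(\e.((d e) e))) (\f.(\g.(\h.(f (g h))))))
Total redexes: 1

Answer: 1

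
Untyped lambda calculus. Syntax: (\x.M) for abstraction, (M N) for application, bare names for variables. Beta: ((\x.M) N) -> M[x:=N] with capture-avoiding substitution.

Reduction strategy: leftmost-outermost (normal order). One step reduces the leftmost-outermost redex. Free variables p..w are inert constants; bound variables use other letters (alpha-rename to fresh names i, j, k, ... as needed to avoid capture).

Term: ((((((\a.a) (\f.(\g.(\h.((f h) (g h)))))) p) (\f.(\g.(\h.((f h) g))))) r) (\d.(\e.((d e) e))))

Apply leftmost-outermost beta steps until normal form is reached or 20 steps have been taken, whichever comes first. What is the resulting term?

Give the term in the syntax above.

Answer: (((p r) (\g.(\h.((r h) g)))) (\d.(\e.((d e) e))))

Derivation:
Step 0: ((((((\a.a) (\f.(\g.(\h.((f h) (g h)))))) p) (\f.(\g.(\h.((f h) g))))) r) (\d.(\e.((d e) e))))
Step 1: (((((\f.(\g.(\h.((f h) (g h))))) p) (\f.(\g.(\h.((f h) g))))) r) (\d.(\e.((d e) e))))
Step 2: ((((\g.(\h.((p h) (g h)))) (\f.(\g.(\h.((f h) g))))) r) (\d.(\e.((d e) e))))
Step 3: (((\h.((p h) ((\f.(\g.(\h.((f h) g)))) h))) r) (\d.(\e.((d e) e))))
Step 4: (((p r) ((\f.(\g.(\h.((f h) g)))) r)) (\d.(\e.((d e) e))))
Step 5: (((p r) (\g.(\h.((r h) g)))) (\d.(\e.((d e) e))))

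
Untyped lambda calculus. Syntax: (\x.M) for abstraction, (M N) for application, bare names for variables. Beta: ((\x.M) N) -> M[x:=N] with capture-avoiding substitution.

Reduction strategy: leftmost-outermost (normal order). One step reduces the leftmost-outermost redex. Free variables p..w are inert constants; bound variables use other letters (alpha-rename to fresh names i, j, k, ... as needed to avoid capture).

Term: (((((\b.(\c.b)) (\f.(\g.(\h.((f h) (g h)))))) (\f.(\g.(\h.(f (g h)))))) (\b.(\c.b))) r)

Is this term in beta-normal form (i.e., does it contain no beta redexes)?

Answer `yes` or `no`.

Term: (((((\b.(\c.b)) (\f.(\g.(\h.((f h) (g h)))))) (\f.(\g.(\h.(f (g h)))))) (\b.(\c.b))) r)
Found 1 beta redex(es).

Answer: no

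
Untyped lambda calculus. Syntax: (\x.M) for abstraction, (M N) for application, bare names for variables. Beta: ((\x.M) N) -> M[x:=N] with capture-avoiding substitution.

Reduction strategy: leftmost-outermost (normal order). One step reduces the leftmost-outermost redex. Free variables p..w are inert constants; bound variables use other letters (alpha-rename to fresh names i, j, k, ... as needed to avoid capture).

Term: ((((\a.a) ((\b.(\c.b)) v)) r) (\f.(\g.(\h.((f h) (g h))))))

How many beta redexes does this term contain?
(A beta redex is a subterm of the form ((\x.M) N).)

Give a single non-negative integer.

Term: ((((\a.a) ((\b.(\c.b)) v)) r) (\f.(\g.(\h.((f h) (g h))))))
  Redex: ((\a.a) ((\b.(\c.b)) v))
  Redex: ((\b.(\c.b)) v)
Total redexes: 2

Answer: 2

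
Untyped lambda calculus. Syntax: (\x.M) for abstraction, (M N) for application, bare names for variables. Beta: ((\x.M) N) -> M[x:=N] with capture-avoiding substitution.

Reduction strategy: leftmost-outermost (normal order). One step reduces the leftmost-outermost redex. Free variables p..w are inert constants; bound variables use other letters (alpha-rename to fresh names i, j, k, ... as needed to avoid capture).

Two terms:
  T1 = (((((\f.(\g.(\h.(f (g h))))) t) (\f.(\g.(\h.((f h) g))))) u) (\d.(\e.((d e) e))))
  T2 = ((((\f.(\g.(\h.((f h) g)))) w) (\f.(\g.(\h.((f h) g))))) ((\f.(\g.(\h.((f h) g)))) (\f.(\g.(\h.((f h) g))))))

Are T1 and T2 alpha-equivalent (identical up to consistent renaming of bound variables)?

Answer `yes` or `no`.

Term 1: (((((\f.(\g.(\h.(f (g h))))) t) (\f.(\g.(\h.((f h) g))))) u) (\d.(\e.((d e) e))))
Term 2: ((((\f.(\g.(\h.((f h) g)))) w) (\f.(\g.(\h.((f h) g))))) ((\f.(\g.(\h.((f h) g)))) (\f.(\g.(\h.((f h) g))))))
Alpha-equivalence: compare structure up to binder renaming.
Result: False

Answer: no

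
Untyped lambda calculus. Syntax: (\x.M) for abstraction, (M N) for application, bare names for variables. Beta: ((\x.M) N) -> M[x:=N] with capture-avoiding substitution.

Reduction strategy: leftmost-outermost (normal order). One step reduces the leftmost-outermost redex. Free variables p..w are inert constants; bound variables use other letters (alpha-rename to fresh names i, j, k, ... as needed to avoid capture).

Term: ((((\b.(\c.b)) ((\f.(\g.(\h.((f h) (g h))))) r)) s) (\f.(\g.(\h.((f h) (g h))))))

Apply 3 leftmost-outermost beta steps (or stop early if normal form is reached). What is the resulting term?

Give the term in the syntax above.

Step 0: ((((\b.(\c.b)) ((\f.(\g.(\h.((f h) (g h))))) r)) s) (\f.(\g.(\h.((f h) (g h))))))
Step 1: (((\c.((\f.(\g.(\h.((f h) (g h))))) r)) s) (\f.(\g.(\h.((f h) (g h))))))
Step 2: (((\f.(\g.(\h.((f h) (g h))))) r) (\f.(\g.(\h.((f h) (g h))))))
Step 3: ((\g.(\h.((r h) (g h)))) (\f.(\g.(\h.((f h) (g h))))))

Answer: ((\g.(\h.((r h) (g h)))) (\f.(\g.(\h.((f h) (g h))))))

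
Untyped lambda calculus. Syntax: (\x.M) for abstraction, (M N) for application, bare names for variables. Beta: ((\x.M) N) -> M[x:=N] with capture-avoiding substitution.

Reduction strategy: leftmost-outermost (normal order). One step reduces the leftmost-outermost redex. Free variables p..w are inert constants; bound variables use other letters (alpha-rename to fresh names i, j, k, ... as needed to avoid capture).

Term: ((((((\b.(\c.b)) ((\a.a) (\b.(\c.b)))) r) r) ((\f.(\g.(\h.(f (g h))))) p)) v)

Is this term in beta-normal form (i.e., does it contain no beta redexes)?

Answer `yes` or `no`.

Answer: no

Derivation:
Term: ((((((\b.(\c.b)) ((\a.a) (\b.(\c.b)))) r) r) ((\f.(\g.(\h.(f (g h))))) p)) v)
Found 3 beta redex(es).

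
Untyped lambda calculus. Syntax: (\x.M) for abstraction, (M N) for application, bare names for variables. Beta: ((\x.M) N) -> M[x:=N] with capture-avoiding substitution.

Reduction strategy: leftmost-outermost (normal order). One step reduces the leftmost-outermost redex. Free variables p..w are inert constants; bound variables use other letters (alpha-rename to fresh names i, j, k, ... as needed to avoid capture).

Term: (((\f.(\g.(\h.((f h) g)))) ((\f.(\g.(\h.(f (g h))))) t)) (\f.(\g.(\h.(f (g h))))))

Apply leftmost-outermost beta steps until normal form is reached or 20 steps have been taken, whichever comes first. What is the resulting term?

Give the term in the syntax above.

Step 0: (((\f.(\g.(\h.((f h) g)))) ((\f.(\g.(\h.(f (g h))))) t)) (\f.(\g.(\h.(f (g h))))))
Step 1: ((\g.(\h.((((\f.(\g.(\h.(f (g h))))) t) h) g))) (\f.(\g.(\h.(f (g h))))))
Step 2: (\h.((((\f.(\g.(\h.(f (g h))))) t) h) (\f.(\g.(\h.(f (g h)))))))
Step 3: (\h.(((\g.(\h.(t (g h)))) h) (\f.(\g.(\h.(f (g h)))))))
Step 4: (\h.((\i.(t (h i))) (\f.(\g.(\h.(f (g h)))))))
Step 5: (\h.(t (h (\f.(\g.(\h.(f (g h))))))))

Answer: (\h.(t (h (\f.(\g.(\h.(f (g h))))))))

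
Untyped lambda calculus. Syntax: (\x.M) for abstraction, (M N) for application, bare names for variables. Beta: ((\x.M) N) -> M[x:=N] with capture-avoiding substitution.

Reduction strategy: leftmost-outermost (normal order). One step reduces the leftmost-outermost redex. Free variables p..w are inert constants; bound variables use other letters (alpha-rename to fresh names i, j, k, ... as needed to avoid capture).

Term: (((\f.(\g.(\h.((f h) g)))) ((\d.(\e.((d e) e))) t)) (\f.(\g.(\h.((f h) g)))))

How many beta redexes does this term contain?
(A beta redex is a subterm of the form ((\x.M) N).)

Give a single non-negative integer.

Answer: 2

Derivation:
Term: (((\f.(\g.(\h.((f h) g)))) ((\d.(\e.((d e) e))) t)) (\f.(\g.(\h.((f h) g)))))
  Redex: ((\f.(\g.(\h.((f h) g)))) ((\d.(\e.((d e) e))) t))
  Redex: ((\d.(\e.((d e) e))) t)
Total redexes: 2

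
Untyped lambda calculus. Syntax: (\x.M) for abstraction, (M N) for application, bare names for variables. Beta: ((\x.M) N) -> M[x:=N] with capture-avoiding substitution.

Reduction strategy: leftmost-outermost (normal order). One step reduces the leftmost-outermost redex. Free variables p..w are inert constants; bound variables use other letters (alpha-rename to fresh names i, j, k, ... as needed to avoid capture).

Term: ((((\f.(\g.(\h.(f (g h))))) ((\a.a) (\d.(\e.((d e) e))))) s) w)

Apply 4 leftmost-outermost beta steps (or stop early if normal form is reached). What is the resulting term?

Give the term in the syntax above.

Step 0: ((((\f.(\g.(\h.(f (g h))))) ((\a.a) (\d.(\e.((d e) e))))) s) w)
Step 1: (((\g.(\h.(((\a.a) (\d.(\e.((d e) e)))) (g h)))) s) w)
Step 2: ((\h.(((\a.a) (\d.(\e.((d e) e)))) (s h))) w)
Step 3: (((\a.a) (\d.(\e.((d e) e)))) (s w))
Step 4: ((\d.(\e.((d e) e))) (s w))

Answer: ((\d.(\e.((d e) e))) (s w))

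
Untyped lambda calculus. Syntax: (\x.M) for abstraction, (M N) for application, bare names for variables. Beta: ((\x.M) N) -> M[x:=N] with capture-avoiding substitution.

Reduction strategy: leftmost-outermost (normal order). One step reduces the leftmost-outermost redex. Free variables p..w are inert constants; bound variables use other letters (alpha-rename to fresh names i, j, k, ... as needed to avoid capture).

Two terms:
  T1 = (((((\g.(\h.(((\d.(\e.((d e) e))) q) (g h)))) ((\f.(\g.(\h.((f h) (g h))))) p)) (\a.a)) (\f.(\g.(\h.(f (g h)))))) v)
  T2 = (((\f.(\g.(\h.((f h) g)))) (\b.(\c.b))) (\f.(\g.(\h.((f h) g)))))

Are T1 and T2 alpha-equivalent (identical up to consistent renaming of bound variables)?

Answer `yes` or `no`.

Term 1: (((((\g.(\h.(((\d.(\e.((d e) e))) q) (g h)))) ((\f.(\g.(\h.((f h) (g h))))) p)) (\a.a)) (\f.(\g.(\h.(f (g h)))))) v)
Term 2: (((\f.(\g.(\h.((f h) g)))) (\b.(\c.b))) (\f.(\g.(\h.((f h) g)))))
Alpha-equivalence: compare structure up to binder renaming.
Result: False

Answer: no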